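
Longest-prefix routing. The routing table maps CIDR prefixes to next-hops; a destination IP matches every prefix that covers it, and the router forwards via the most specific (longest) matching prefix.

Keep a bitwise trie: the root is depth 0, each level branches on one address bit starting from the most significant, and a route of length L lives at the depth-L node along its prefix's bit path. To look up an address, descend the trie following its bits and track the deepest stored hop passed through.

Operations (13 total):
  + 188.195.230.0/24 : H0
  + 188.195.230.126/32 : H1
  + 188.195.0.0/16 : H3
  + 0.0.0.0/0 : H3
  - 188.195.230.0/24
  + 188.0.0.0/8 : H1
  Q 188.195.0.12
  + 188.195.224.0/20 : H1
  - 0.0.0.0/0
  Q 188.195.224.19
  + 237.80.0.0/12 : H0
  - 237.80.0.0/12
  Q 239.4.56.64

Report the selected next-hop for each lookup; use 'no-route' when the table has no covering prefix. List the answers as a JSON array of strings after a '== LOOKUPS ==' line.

Apply in order:
  add 188.195.230.0/24 -> H0 at depth 24
  add 188.195.230.126/32 -> H1 at depth 32
  add 188.195.0.0/16 -> H3 at depth 16
  add 0.0.0.0/0 -> H3 at depth 0
  - 188.195.230.0/24 clear@24
  add 188.0.0.0/8 -> H1 at depth 8
  Q 188.195.0.12: descend 1011110011000011 ; hops seen [H3,H1,H3] ; pick H3
  add 188.195.224.0/20 -> H1 at depth 20
  - 0.0.0.0/0 clear@0
  Q 188.195.224.19: descend 101111001100001111100 ; hops seen [H1,H3,H1] ; pick H1
  add 237.80.0.0/12 -> H0 at depth 12
  - 237.80.0.0/12 clear@12
  Q 239.4.56.64: descend 111011 ; hops seen [∅] ; pick no-route

== LOOKUPS ==
["H3","H1","no-route"]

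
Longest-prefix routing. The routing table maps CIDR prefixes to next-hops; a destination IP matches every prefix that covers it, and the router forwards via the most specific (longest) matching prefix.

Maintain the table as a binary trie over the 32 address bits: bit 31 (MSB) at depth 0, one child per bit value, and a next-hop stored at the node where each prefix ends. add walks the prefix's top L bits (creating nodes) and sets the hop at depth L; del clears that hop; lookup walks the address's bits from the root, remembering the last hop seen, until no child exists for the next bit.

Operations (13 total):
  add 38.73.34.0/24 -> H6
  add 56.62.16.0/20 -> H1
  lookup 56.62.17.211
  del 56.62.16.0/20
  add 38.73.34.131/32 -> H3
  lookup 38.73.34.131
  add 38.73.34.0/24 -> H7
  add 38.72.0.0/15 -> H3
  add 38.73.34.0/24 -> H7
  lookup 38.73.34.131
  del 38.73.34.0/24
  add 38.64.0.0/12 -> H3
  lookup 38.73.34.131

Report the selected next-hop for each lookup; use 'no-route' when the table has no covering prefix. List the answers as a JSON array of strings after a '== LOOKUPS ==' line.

Trace:
  + 38.73.34.0/24 (H6) depth=24
  + 56.62.16.0/20 (H1) depth=20
  ? 56.62.17.211  path d0:-→d1:-→d2:-→d3:-→d4:-→d5:-→d6:-→d7:-→d8:-→d9:-→d10:-→d11:-→d12:-→d13:-→d14:-→d15:-→d16:-→d17:-→d18:-→d19:-→d20:H1  best=H1
  del 56.62.16.0/20 (clear depth 20)
  + 38.73.34.131/32 (H3) depth=32
  ? 38.73.34.131  path d0:-→d1:-→d2:-→d3:-→d4:-→d5:-→d6:-→d7:-→d8:-→d9:-→d10:-→d11:-→d12:-→d13:-→d14:-→d15:-→d16:-→d17:-→d18:-→d19:-→d20:-→d21:-→d22:-→d23:-→d24:H6→d25:-→d26:-→d27:-→d28:-→d29:-→d30:-→d31:-→d32:H3  best=H3
  + 38.73.34.0/24 (H7) depth=24
  + 38.72.0.0/15 (H3) depth=15
  + 38.73.34.0/24 (H7) depth=24
  ? 38.73.34.131  path d0:-→d1:-→d2:-→d3:-→d4:-→d5:-→d6:-→d7:-→d8:-→d9:-→d10:-→d11:-→d12:-→d13:-→d14:-→d15:H3→d16:-→d17:-→d18:-→d19:-→d20:-→d21:-→d22:-→d23:-→d24:H7→d25:-→d26:-→d27:-→d28:-→d29:-→d30:-→d31:-→d32:H3  best=H3
  del 38.73.34.0/24 (clear depth 24)
  + 38.64.0.0/12 (H3) depth=12
  ? 38.73.34.131  path d0:-→d1:-→d2:-→d3:-→d4:-→d5:-→d6:-→d7:-→d8:-→d9:-→d10:-→d11:-→d12:H3→d13:-→d14:-→d15:H3→d16:-→d17:-→d18:-→d19:-→d20:-→d21:-→d22:-→d23:-→d24:-→d25:-→d26:-→d27:-→d28:-→d29:-→d30:-→d31:-→d32:H3  best=H3

== LOOKUPS ==
["H1","H3","H3","H3"]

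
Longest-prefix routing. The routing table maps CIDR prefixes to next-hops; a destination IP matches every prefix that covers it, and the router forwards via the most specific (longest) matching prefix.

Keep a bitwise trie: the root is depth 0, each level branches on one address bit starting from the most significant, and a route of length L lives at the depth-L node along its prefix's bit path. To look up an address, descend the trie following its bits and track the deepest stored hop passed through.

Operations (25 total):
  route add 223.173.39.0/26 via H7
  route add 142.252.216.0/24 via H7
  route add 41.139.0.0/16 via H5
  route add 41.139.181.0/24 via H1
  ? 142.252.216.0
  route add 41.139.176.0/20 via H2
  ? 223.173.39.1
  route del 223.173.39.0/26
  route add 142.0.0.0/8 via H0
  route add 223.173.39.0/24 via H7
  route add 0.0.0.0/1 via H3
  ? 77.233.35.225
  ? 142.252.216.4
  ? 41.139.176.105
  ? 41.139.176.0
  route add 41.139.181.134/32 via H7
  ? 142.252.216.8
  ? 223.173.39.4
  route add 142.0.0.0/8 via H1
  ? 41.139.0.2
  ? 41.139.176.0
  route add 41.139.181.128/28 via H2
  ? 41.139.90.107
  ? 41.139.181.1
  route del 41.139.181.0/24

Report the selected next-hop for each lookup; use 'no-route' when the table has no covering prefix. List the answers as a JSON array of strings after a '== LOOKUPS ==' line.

Apply in order:
  + 223.173.39.0/26 (H7) depth=26
  + 142.252.216.0/24 (H7) depth=24
  + 41.139.0.0/16 (H5) depth=16
  + 41.139.181.0/24 (H1) depth=24
  lookup 142.252.216.0: bits 100011101111110011011000 walk d0:-→d1:-→d2:-→d3:-→d4:-→d5:-→d6:-→d7:-→d8:-→d9:-→d10:-→d11:-→d12:-→d13:-→d14:-→d15:-→d16:-→d17:-→d18:-→d19:-→d20:-→d21:-→d22:-→d23:-→d24:H7 -> H7
  + 41.139.176.0/20 (H2) depth=20
  lookup 223.173.39.1: bits 11011111101011010010011100 walk d0:-→d1:-→d2:-→d3:-→d4:-→d5:-→d6:-→d7:-→d8:-→d9:-→d10:-→d11:-→d12:-→d13:-→d14:-→d15:-→d16:-→d17:-→d18:-→d19:-→d20:-→d21:-→d22:-→d23:-→d24:-→d25:-→d26:H7 -> H7
  - 223.173.39.0/26 clear@26
  + 142.0.0.0/8 (H0) depth=8
  + 223.173.39.0/24 (H7) depth=24
  + 0.0.0.0/1 (H3) depth=1
  lookup 77.233.35.225: bits 0 walk d0:-→d1:H3 -> H3
  lookup 142.252.216.4: bits 100011101111110011011000 walk d0:-→d1:-→d2:-→d3:-→d4:-→d5:-→d6:-→d7:-→d8:H0→d9:-→d10:-→d11:-→d12:-→d13:-→d14:-→d15:-→d16:-→d17:-→d18:-→d19:-→d20:-→d21:-→d22:-→d23:-→d24:H7 -> H7
  lookup 41.139.176.105: bits 001010011000101110110 walk d0:-→d1:H3→d2:-→d3:-→d4:-→d5:-→d6:-→d7:-→d8:-→d9:-→d10:-→d11:-→d12:-→d13:-→d14:-→d15:-→d16:H5→d17:-→d18:-→d19:-→d20:H2→d21:- -> H2
  lookup 41.139.176.0: bits 001010011000101110110 walk d0:-→d1:H3→d2:-→d3:-→d4:-→d5:-→d6:-→d7:-→d8:-→d9:-→d10:-→d11:-→d12:-→d13:-→d14:-→d15:-→d16:H5→d17:-→d18:-→d19:-→d20:H2→d21:- -> H2
  + 41.139.181.134/32 (H7) depth=32
  lookup 142.252.216.8: bits 100011101111110011011000 walk d0:-→d1:-→d2:-→d3:-→d4:-→d5:-→d6:-→d7:-→d8:H0→d9:-→d10:-→d11:-→d12:-→d13:-→d14:-→d15:-→d16:-→d17:-→d18:-→d19:-→d20:-→d21:-→d22:-→d23:-→d24:H7 -> H7
  lookup 223.173.39.4: bits 11011111101011010010011100 walk d0:-→d1:-→d2:-→d3:-→d4:-→d5:-→d6:-→d7:-→d8:-→d9:-→d10:-→d11:-→d12:-→d13:-→d14:-→d15:-→d16:-→d17:-→d18:-→d19:-→d20:-→d21:-→d22:-→d23:-→d24:H7→d25:-→d26:- -> H7
  + 142.0.0.0/8 (H1) depth=8
  lookup 41.139.0.2: bits 0010100110001011 walk d0:-→d1:H3→d2:-→d3:-→d4:-→d5:-→d6:-→d7:-→d8:-→d9:-→d10:-→d11:-→d12:-→d13:-→d14:-→d15:-→d16:H5 -> H5
  lookup 41.139.176.0: bits 001010011000101110110 walk d0:-→d1:H3→d2:-→d3:-→d4:-→d5:-→d6:-→d7:-→d8:-→d9:-→d10:-→d11:-→d12:-→d13:-→d14:-→d15:-→d16:H5→d17:-→d18:-→d19:-→d20:H2→d21:- -> H2
  + 41.139.181.128/28 (H2) depth=28
  lookup 41.139.90.107: bits 0010100110001011 walk d0:-→d1:H3→d2:-→d3:-→d4:-→d5:-→d6:-→d7:-→d8:-→d9:-→d10:-→d11:-→d12:-→d13:-→d14:-→d15:-→d16:H5 -> H5
  lookup 41.139.181.1: bits 001010011000101110110101 walk d0:-→d1:H3→d2:-→d3:-→d4:-→d5:-→d6:-→d7:-→d8:-→d9:-→d10:-→d11:-→d12:-→d13:-→d14:-→d15:-→d16:H5→d17:-→d18:-→d19:-→d20:H2→d21:-→d22:-→d23:-→d24:H1 -> H1
  - 41.139.181.0/24 clear@24

== LOOKUPS ==
["H7","H7","H3","H7","H2","H2","H7","H7","H5","H2","H5","H1"]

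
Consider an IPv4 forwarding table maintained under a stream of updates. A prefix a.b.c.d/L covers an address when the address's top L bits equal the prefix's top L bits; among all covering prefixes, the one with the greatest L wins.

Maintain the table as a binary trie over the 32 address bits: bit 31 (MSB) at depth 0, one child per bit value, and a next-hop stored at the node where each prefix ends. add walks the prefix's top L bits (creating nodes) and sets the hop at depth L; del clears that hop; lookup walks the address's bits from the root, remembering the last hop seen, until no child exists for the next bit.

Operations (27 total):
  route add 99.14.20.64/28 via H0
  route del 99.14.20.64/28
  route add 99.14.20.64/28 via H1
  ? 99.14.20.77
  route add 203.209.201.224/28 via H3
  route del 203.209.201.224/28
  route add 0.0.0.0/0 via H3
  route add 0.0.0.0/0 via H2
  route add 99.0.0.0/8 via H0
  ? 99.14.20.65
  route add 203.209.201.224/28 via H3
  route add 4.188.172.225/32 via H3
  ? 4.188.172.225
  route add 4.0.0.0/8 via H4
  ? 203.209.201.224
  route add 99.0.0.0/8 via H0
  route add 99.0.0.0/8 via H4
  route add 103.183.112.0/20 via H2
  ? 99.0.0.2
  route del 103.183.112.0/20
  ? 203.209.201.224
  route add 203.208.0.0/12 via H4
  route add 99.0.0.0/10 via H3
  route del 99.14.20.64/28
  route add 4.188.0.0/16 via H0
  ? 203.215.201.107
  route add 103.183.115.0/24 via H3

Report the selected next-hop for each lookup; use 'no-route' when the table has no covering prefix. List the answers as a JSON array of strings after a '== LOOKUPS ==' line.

Process each operation:
  add 99.14.20.64/28 -> H0 at depth 28
  - 99.14.20.64/28 clear@28
  add 99.14.20.64/28 -> H1 at depth 28
  Q 99.14.20.77: descend 0110001100001110000101000100 ; hops seen [H1] ; pick H1
  add 203.209.201.224/28 -> H3 at depth 28
  - 203.209.201.224/28 clear@28
  add 0.0.0.0/0 -> H3 at depth 0
  add 0.0.0.0/0 -> H2 at depth 0
  add 99.0.0.0/8 -> H0 at depth 8
  Q 99.14.20.65: descend 0110001100001110000101000100 ; hops seen [H2,H0,H1] ; pick H1
  add 203.209.201.224/28 -> H3 at depth 28
  add 4.188.172.225/32 -> H3 at depth 32
  Q 4.188.172.225: descend 00000100101111001010110011100001 ; hops seen [H2,H3] ; pick H3
  add 4.0.0.0/8 -> H4 at depth 8
  Q 203.209.201.224: descend 1100101111010001110010011110 ; hops seen [H2,H3] ; pick H3
  add 99.0.0.0/8 -> H0 at depth 8
  add 99.0.0.0/8 -> H4 at depth 8
  add 103.183.112.0/20 -> H2 at depth 20
  Q 99.0.0.2: descend 011000110000 ; hops seen [H2,H4] ; pick H4
  - 103.183.112.0/20 clear@20
  Q 203.209.201.224: descend 1100101111010001110010011110 ; hops seen [H2,H3] ; pick H3
  add 203.208.0.0/12 -> H4 at depth 12
  add 99.0.0.0/10 -> H3 at depth 10
  - 99.14.20.64/28 clear@28
  add 4.188.0.0/16 -> H0 at depth 16
  Q 203.215.201.107: descend 1100101111010 ; hops seen [H2,H4] ; pick H4
  add 103.183.115.0/24 -> H3 at depth 24

== LOOKUPS ==
["H1","H1","H3","H3","H4","H3","H4"]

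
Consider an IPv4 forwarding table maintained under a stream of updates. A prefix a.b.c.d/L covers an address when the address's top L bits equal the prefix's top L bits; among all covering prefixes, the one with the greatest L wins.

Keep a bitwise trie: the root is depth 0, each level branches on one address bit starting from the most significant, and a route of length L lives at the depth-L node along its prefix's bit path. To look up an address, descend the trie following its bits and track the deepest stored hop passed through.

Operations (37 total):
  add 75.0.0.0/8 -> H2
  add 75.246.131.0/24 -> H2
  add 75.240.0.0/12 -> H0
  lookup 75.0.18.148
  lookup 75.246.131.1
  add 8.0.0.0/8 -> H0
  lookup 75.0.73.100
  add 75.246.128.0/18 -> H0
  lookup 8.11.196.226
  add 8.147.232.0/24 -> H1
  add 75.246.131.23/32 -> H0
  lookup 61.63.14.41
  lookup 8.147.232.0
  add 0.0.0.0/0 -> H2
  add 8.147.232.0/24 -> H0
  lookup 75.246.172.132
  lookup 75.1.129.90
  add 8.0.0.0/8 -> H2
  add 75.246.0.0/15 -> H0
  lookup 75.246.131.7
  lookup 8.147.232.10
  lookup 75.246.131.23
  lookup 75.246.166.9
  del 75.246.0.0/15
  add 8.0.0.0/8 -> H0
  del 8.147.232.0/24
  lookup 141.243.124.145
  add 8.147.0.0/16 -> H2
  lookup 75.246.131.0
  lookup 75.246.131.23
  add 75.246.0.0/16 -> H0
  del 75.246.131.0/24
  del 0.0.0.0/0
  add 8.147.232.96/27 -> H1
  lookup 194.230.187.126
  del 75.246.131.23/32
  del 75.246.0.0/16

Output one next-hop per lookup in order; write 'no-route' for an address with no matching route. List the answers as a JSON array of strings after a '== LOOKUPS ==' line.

Process each operation:
  add 75.0.0.0/8 -> H2 at depth 8
  add 75.246.131.0/24 -> H2 at depth 24
  add 75.240.0.0/12 -> H0 at depth 12
  Q 75.0.18.148: descend 01001011 ; hops seen [H2] ; pick H2
  Q 75.246.131.1: descend 010010111111011010000011 ; hops seen [H2,H0,H2] ; pick H2
  add 8.0.0.0/8 -> H0 at depth 8
  Q 75.0.73.100: descend 01001011 ; hops seen [H2] ; pick H2
  add 75.246.128.0/18 -> H0 at depth 18
  Q 8.11.196.226: descend 00001000 ; hops seen [H0] ; pick H0
  add 8.147.232.0/24 -> H1 at depth 24
  add 75.246.131.23/32 -> H0 at depth 32
  Q 61.63.14.41: descend 00 ; hops seen [∅] ; pick no-route
  Q 8.147.232.0: descend 000010001001001111101000 ; hops seen [H0,H1] ; pick H1
  add 0.0.0.0/0 -> H2 at depth 0
  add 8.147.232.0/24 -> H0 at depth 24
  Q 75.246.172.132: descend 010010111111011010 ; hops seen [H2,H2,H0,H0] ; pick H0
  Q 75.1.129.90: descend 01001011 ; hops seen [H2,H2] ; pick H2
  add 8.0.0.0/8 -> H2 at depth 8
  add 75.246.0.0/15 -> H0 at depth 15
  Q 75.246.131.7: descend 010010111111011010000011000 ; hops seen [H2,H2,H0,H0,H0,H2] ; pick H2
  Q 8.147.232.10: descend 000010001001001111101000 ; hops seen [H2,H2,H0] ; pick H0
  Q 75.246.131.23: descend 01001011111101101000001100010111 ; hops seen [H2,H2,H0,H0,H0,H2,H0] ; pick H0
  Q 75.246.166.9: descend 010010111111011010 ; hops seen [H2,H2,H0,H0,H0] ; pick H0
  del 75.246.0.0/15 (clear depth 15)
  add 8.0.0.0/8 -> H0 at depth 8
  del 8.147.232.0/24 (clear depth 24)
  Q 141.243.124.145: descend ε ; hops seen [H2] ; pick H2
  add 8.147.0.0/16 -> H2 at depth 16
  Q 75.246.131.0: descend 010010111111011010000011000 ; hops seen [H2,H2,H0,H0,H2] ; pick H2
  Q 75.246.131.23: descend 01001011111101101000001100010111 ; hops seen [H2,H2,H0,H0,H2,H0] ; pick H0
  add 75.246.0.0/16 -> H0 at depth 16
  del 75.246.131.0/24 (clear depth 24)
  del 0.0.0.0/0 (clear depth 0)
  add 8.147.232.96/27 -> H1 at depth 27
  Q 194.230.187.126: descend ε ; hops seen [∅] ; pick no-route
  del 75.246.131.23/32 (clear depth 32)
  del 75.246.0.0/16 (clear depth 16)

== LOOKUPS ==
["H2","H2","H2","H0","no-route","H1","H0","H2","H2","H0","H0","H0","H2","H2","H0","no-route"]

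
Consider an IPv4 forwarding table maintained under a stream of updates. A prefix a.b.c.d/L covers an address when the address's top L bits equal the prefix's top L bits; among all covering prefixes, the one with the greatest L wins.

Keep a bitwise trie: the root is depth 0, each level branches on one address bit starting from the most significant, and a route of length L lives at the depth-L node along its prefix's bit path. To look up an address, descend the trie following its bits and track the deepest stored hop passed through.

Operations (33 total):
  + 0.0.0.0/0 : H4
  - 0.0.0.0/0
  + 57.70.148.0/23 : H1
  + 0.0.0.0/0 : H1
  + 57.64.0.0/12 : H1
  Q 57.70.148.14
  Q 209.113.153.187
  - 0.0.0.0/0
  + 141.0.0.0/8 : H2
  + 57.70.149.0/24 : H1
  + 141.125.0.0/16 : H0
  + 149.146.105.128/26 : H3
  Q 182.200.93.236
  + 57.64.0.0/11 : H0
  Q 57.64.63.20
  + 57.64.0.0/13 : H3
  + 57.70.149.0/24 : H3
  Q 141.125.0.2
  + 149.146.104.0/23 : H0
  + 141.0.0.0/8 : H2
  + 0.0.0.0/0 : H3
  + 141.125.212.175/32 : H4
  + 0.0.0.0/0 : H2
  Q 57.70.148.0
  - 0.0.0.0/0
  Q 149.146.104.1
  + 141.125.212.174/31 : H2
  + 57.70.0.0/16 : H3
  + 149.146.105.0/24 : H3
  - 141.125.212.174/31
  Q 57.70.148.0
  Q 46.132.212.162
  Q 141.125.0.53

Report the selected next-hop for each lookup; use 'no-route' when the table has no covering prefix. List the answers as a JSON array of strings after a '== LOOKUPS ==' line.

Trace:
  + 0.0.0.0/0 (H4) depth=0
  del 0.0.0.0/0 (clear depth 0)
  + 57.70.148.0/23 (H1) depth=23
  + 0.0.0.0/0 (H1) depth=0
  + 57.64.0.0/12 (H1) depth=12
  lookup 57.70.148.14: bits 00111001010001101001010 walk d0:H1→d1:-→d2:-→d3:-→d4:-→d5:-→d6:-→d7:-→d8:-→d9:-→d10:-→d11:-→d12:H1→d13:-→d14:-→d15:-→d16:-→d17:-→d18:-→d19:-→d20:-→d21:-→d22:-→d23:H1 -> H1
  lookup 209.113.153.187: bits ε walk d0:H1 -> H1
  del 0.0.0.0/0 (clear depth 0)
  + 141.0.0.0/8 (H2) depth=8
  + 57.70.149.0/24 (H1) depth=24
  + 141.125.0.0/16 (H0) depth=16
  + 149.146.105.128/26 (H3) depth=26
  lookup 182.200.93.236: bits 10 walk d0:-→d1:-→d2:- -> no-route
  + 57.64.0.0/11 (H0) depth=11
  lookup 57.64.63.20: bits 0011100101000 walk d0:-→d1:-→d2:-→d3:-→d4:-→d5:-→d6:-→d7:-→d8:-→d9:-→d10:-→d11:H0→d12:H1→d13:- -> H1
  + 57.64.0.0/13 (H3) depth=13
  + 57.70.149.0/24 (H3) depth=24
  lookup 141.125.0.2: bits 1000110101111101 walk d0:-→d1:-→d2:-→d3:-→d4:-→d5:-→d6:-→d7:-→d8:H2→d9:-→d10:-→d11:-→d12:-→d13:-→d14:-→d15:-→d16:H0 -> H0
  + 149.146.104.0/23 (H0) depth=23
  + 141.0.0.0/8 (H2) depth=8
  + 0.0.0.0/0 (H3) depth=0
  + 141.125.212.175/32 (H4) depth=32
  + 0.0.0.0/0 (H2) depth=0
  lookup 57.70.148.0: bits 00111001010001101001010 walk d0:H2→d1:-→d2:-→d3:-→d4:-→d5:-→d6:-→d7:-→d8:-→d9:-→d10:-→d11:H0→d12:H1→d13:H3→d14:-→d15:-→d16:-→d17:-→d18:-→d19:-→d20:-→d21:-→d22:-→d23:H1 -> H1
  del 0.0.0.0/0 (clear depth 0)
  lookup 149.146.104.1: bits 10010101100100100110100 walk d0:-→d1:-→d2:-→d3:-→d4:-→d5:-→d6:-→d7:-→d8:-→d9:-→d10:-→d11:-→d12:-→d13:-→d14:-→d15:-→d16:-→d17:-→d18:-→d19:-→d20:-→d21:-→d22:-→d23:H0 -> H0
  + 141.125.212.174/31 (H2) depth=31
  + 57.70.0.0/16 (H3) depth=16
  + 149.146.105.0/24 (H3) depth=24
  del 141.125.212.174/31 (clear depth 31)
  lookup 57.70.148.0: bits 00111001010001101001010 walk d0:-→d1:-→d2:-→d3:-→d4:-→d5:-→d6:-→d7:-→d8:-→d9:-→d10:-→d11:H0→d12:H1→d13:H3→d14:-→d15:-→d16:H3→d17:-→d18:-→d19:-→d20:-→d21:-→d22:-→d23:H1 -> H1
  lookup 46.132.212.162: bits 001 walk d0:-→d1:-→d2:-→d3:- -> no-route
  lookup 141.125.0.53: bits 1000110101111101 walk d0:-→d1:-→d2:-→d3:-→d4:-→d5:-→d6:-→d7:-→d8:H2→d9:-→d10:-→d11:-→d12:-→d13:-→d14:-→d15:-→d16:H0 -> H0

== LOOKUPS ==
["H1","H1","no-route","H1","H0","H1","H0","H1","no-route","H0"]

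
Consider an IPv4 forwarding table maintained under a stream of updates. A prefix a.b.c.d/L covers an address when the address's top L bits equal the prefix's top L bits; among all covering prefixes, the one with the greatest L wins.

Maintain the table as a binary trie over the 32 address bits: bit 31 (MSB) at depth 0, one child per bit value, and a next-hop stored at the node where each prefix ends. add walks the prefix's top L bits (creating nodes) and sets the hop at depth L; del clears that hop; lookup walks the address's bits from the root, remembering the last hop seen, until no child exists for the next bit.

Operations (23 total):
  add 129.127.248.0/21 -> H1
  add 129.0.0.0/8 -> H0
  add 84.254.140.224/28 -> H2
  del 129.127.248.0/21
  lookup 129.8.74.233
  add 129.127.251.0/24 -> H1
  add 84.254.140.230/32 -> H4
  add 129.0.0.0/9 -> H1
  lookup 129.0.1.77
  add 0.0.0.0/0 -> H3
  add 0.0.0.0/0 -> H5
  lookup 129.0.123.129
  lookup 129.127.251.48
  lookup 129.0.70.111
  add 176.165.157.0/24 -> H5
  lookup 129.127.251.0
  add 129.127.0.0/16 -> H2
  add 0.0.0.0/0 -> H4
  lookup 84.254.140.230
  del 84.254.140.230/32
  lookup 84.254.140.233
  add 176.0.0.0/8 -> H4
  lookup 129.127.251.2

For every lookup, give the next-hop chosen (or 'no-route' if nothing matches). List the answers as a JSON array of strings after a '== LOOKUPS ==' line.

Process each operation:
  + 129.127.248.0/21 (H1) depth=21
  + 129.0.0.0/8 (H0) depth=8
  + 84.254.140.224/28 (H2) depth=28
  del 129.127.248.0/21 (clear depth 21)
  Q 129.8.74.233: descend 100000010 ; hops seen [H0] ; pick H0
  + 129.127.251.0/24 (H1) depth=24
  + 84.254.140.230/32 (H4) depth=32
  + 129.0.0.0/9 (H1) depth=9
  Q 129.0.1.77: descend 100000010 ; hops seen [H0,H1] ; pick H1
  + 0.0.0.0/0 (H3) depth=0
  + 0.0.0.0/0 (H5) depth=0
  Q 129.0.123.129: descend 100000010 ; hops seen [H5,H0,H1] ; pick H1
  Q 129.127.251.48: descend 100000010111111111111011 ; hops seen [H5,H0,H1,H1] ; pick H1
  Q 129.0.70.111: descend 100000010 ; hops seen [H5,H0,H1] ; pick H1
  + 176.165.157.0/24 (H5) depth=24
  Q 129.127.251.0: descend 100000010111111111111011 ; hops seen [H5,H0,H1,H1] ; pick H1
  + 129.127.0.0/16 (H2) depth=16
  + 0.0.0.0/0 (H4) depth=0
  Q 84.254.140.230: descend 01010100111111101000110011100110 ; hops seen [H4,H2,H4] ; pick H4
  del 84.254.140.230/32 (clear depth 32)
  Q 84.254.140.233: descend 0101010011111110100011001110 ; hops seen [H4,H2] ; pick H2
  + 176.0.0.0/8 (H4) depth=8
  Q 129.127.251.2: descend 100000010111111111111011 ; hops seen [H4,H0,H1,H2,H1] ; pick H1

== LOOKUPS ==
["H0","H1","H1","H1","H1","H1","H4","H2","H1"]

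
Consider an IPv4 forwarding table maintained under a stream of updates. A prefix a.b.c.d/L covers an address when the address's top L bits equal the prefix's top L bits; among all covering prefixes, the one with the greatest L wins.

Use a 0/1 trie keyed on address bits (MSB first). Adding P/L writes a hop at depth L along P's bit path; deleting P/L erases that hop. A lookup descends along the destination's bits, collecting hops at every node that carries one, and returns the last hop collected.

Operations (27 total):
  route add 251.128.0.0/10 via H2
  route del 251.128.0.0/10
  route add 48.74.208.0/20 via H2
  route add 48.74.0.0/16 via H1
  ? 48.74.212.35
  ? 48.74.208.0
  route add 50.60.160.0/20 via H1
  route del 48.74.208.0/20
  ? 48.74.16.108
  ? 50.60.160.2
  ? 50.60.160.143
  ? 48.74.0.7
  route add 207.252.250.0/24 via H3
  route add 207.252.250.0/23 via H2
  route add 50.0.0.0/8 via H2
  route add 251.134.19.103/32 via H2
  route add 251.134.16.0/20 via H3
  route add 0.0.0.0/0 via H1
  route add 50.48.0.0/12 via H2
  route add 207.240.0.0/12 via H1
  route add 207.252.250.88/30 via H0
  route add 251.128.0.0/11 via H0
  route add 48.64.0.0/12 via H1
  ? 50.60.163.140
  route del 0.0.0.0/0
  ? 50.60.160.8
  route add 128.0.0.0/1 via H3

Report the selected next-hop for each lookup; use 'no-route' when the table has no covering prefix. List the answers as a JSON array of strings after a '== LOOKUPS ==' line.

Process each operation:
  + 251.128.0.0/10 (H2) depth=10
  del 251.128.0.0/10 (clear depth 10)
  + 48.74.208.0/20 (H2) depth=20
  + 48.74.0.0/16 (H1) depth=16
  ? 48.74.212.35  path d0:-→d1:-→d2:-→d3:-→d4:-→d5:-→d6:-→d7:-→d8:-→d9:-→d10:-→d11:-→d12:-→d13:-→d14:-→d15:-→d16:H1→d17:-→d18:-→d19:-→d20:H2  best=H2
  ? 48.74.208.0  path d0:-→d1:-→d2:-→d3:-→d4:-→d5:-→d6:-→d7:-→d8:-→d9:-→d10:-→d11:-→d12:-→d13:-→d14:-→d15:-→d16:H1→d17:-→d18:-→d19:-→d20:H2  best=H2
  + 50.60.160.0/20 (H1) depth=20
  del 48.74.208.0/20 (clear depth 20)
  ? 48.74.16.108  path d0:-→d1:-→d2:-→d3:-→d4:-→d5:-→d6:-→d7:-→d8:-→d9:-→d10:-→d11:-→d12:-→d13:-→d14:-→d15:-→d16:H1  best=H1
  ? 50.60.160.2  path d0:-→d1:-→d2:-→d3:-→d4:-→d5:-→d6:-→d7:-→d8:-→d9:-→d10:-→d11:-→d12:-→d13:-→d14:-→d15:-→d16:-→d17:-→d18:-→d19:-→d20:H1  best=H1
  ? 50.60.160.143  path d0:-→d1:-→d2:-→d3:-→d4:-→d5:-→d6:-→d7:-→d8:-→d9:-→d10:-→d11:-→d12:-→d13:-→d14:-→d15:-→d16:-→d17:-→d18:-→d19:-→d20:H1  best=H1
  ? 48.74.0.7  path d0:-→d1:-→d2:-→d3:-→d4:-→d5:-→d6:-→d7:-→d8:-→d9:-→d10:-→d11:-→d12:-→d13:-→d14:-→d15:-→d16:H1  best=H1
  + 207.252.250.0/24 (H3) depth=24
  + 207.252.250.0/23 (H2) depth=23
  + 50.0.0.0/8 (H2) depth=8
  + 251.134.19.103/32 (H2) depth=32
  + 251.134.16.0/20 (H3) depth=20
  + 0.0.0.0/0 (H1) depth=0
  + 50.48.0.0/12 (H2) depth=12
  + 207.240.0.0/12 (H1) depth=12
  + 207.252.250.88/30 (H0) depth=30
  + 251.128.0.0/11 (H0) depth=11
  + 48.64.0.0/12 (H1) depth=12
  ? 50.60.163.140  path d0:H1→d1:-→d2:-→d3:-→d4:-→d5:-→d6:-→d7:-→d8:H2→d9:-→d10:-→d11:-→d12:H2→d13:-→d14:-→d15:-→d16:-→d17:-→d18:-→d19:-→d20:H1  best=H1
  del 0.0.0.0/0 (clear depth 0)
  ? 50.60.160.8  path d0:-→d1:-→d2:-→d3:-→d4:-→d5:-→d6:-→d7:-→d8:H2→d9:-→d10:-→d11:-→d12:H2→d13:-→d14:-→d15:-→d16:-→d17:-→d18:-→d19:-→d20:H1  best=H1
  + 128.0.0.0/1 (H3) depth=1

== LOOKUPS ==
["H2","H2","H1","H1","H1","H1","H1","H1"]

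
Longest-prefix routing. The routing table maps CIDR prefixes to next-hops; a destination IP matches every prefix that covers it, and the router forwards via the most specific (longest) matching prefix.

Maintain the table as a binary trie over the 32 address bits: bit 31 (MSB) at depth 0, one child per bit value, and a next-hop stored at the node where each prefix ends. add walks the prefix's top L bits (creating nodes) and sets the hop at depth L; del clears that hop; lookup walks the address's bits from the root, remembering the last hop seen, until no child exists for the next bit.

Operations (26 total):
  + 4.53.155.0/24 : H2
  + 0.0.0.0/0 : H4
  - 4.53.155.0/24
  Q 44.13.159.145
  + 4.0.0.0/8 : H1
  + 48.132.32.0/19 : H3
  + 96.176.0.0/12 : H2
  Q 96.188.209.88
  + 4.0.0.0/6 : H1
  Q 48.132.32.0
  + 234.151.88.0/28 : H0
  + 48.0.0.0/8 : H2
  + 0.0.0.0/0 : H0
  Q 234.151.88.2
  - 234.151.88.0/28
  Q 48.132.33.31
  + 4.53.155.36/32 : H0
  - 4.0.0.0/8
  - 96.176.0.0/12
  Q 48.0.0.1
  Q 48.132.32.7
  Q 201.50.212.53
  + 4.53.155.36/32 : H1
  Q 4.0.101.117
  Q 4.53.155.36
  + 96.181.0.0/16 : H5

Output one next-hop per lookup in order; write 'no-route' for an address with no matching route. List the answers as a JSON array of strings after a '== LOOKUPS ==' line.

Trace:
  add 4.53.155.0/24 -> H2 at depth 24
  add 0.0.0.0/0 -> H4 at depth 0
  - 4.53.155.0/24 clear@24
  Q 44.13.159.145: descend 00 ; hops seen [H4] ; pick H4
  add 4.0.0.0/8 -> H1 at depth 8
  add 48.132.32.0/19 -> H3 at depth 19
  add 96.176.0.0/12 -> H2 at depth 12
  Q 96.188.209.88: descend 011000001011 ; hops seen [H4,H2] ; pick H2
  add 4.0.0.0/6 -> H1 at depth 6
  Q 48.132.32.0: descend 0011000010000100001 ; hops seen [H4,H3] ; pick H3
  add 234.151.88.0/28 -> H0 at depth 28
  add 48.0.0.0/8 -> H2 at depth 8
  add 0.0.0.0/0 -> H0 at depth 0
  Q 234.151.88.2: descend 1110101010010111010110000000 ; hops seen [H0,H0] ; pick H0
  - 234.151.88.0/28 clear@28
  Q 48.132.33.31: descend 0011000010000100001 ; hops seen [H0,H2,H3] ; pick H3
  add 4.53.155.36/32 -> H0 at depth 32
  - 4.0.0.0/8 clear@8
  - 96.176.0.0/12 clear@12
  Q 48.0.0.1: descend 00110000 ; hops seen [H0,H2] ; pick H2
  Q 48.132.32.7: descend 0011000010000100001 ; hops seen [H0,H2,H3] ; pick H3
  Q 201.50.212.53: descend 11 ; hops seen [H0] ; pick H0
  add 4.53.155.36/32 -> H1 at depth 32
  Q 4.0.101.117: descend 0000010000 ; hops seen [H0,H1] ; pick H1
  Q 4.53.155.36: descend 00000100001101011001101100100100 ; hops seen [H0,H1,H1] ; pick H1
  add 96.181.0.0/16 -> H5 at depth 16

== LOOKUPS ==
["H4","H2","H3","H0","H3","H2","H3","H0","H1","H1"]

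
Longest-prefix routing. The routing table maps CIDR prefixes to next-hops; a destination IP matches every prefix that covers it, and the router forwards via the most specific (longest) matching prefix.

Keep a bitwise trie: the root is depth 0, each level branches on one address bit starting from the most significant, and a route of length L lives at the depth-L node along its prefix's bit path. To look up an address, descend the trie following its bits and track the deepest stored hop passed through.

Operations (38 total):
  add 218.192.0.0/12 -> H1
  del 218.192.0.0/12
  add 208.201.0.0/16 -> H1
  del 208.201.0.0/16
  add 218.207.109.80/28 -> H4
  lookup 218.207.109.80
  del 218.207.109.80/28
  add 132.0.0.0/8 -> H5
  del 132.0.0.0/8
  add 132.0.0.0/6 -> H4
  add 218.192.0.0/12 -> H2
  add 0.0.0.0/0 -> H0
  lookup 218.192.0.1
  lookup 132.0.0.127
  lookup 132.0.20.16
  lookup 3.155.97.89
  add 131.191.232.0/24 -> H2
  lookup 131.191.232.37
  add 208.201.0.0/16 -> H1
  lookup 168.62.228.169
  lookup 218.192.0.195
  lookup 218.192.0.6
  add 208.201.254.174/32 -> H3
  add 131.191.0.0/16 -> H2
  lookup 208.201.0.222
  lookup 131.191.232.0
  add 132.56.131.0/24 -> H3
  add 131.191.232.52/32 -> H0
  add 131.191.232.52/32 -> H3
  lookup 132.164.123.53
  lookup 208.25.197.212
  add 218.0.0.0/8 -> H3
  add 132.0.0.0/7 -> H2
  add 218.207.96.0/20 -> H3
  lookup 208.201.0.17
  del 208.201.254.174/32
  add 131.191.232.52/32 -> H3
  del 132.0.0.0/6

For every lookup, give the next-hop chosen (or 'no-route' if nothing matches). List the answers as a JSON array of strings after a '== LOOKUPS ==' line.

Process each operation:
  + 218.192.0.0/12 (H1) depth=12
  - 218.192.0.0/12 clear@12
  + 208.201.0.0/16 (H1) depth=16
  - 208.201.0.0/16 clear@16
  + 218.207.109.80/28 (H4) depth=28
  ? 218.207.109.80  path d0:-→d1:-→d2:-→d3:-→d4:-→d5:-→d6:-→d7:-→d8:-→d9:-→d10:-→d11:-→d12:-→d13:-→d14:-→d15:-→d16:-→d17:-→d18:-→d19:-→d20:-→d21:-→d22:-→d23:-→d24:-→d25:-→d26:-→d27:-→d28:H4  best=H4
  - 218.207.109.80/28 clear@28
  + 132.0.0.0/8 (H5) depth=8
  - 132.0.0.0/8 clear@8
  + 132.0.0.0/6 (H4) depth=6
  + 218.192.0.0/12 (H2) depth=12
  + 0.0.0.0/0 (H0) depth=0
  ? 218.192.0.1  path d0:H0→d1:-→d2:-→d3:-→d4:-→d5:-→d6:-→d7:-→d8:-→d9:-→d10:-→d11:-→d12:H2  best=H2
  ? 132.0.0.127  path d0:H0→d1:-→d2:-→d3:-→d4:-→d5:-→d6:H4→d7:-→d8:-  best=H4
  ? 132.0.20.16  path d0:H0→d1:-→d2:-→d3:-→d4:-→d5:-→d6:H4→d7:-→d8:-  best=H4
  ? 3.155.97.89  path d0:H0  best=H0
  + 131.191.232.0/24 (H2) depth=24
  ? 131.191.232.37  path d0:H0→d1:-→d2:-→d3:-→d4:-→d5:-→d6:-→d7:-→d8:-→d9:-→d10:-→d11:-→d12:-→d13:-→d14:-→d15:-→d16:-→d17:-→d18:-→d19:-→d20:-→d21:-→d22:-→d23:-→d24:H2  best=H2
  + 208.201.0.0/16 (H1) depth=16
  ? 168.62.228.169  path d0:H0→d1:-→d2:-  best=H0
  ? 218.192.0.195  path d0:H0→d1:-→d2:-→d3:-→d4:-→d5:-→d6:-→d7:-→d8:-→d9:-→d10:-→d11:-→d12:H2  best=H2
  ? 218.192.0.6  path d0:H0→d1:-→d2:-→d3:-→d4:-→d5:-→d6:-→d7:-→d8:-→d9:-→d10:-→d11:-→d12:H2  best=H2
  + 208.201.254.174/32 (H3) depth=32
  + 131.191.0.0/16 (H2) depth=16
  ? 208.201.0.222  path d0:H0→d1:-→d2:-→d3:-→d4:-→d5:-→d6:-→d7:-→d8:-→d9:-→d10:-→d11:-→d12:-→d13:-→d14:-→d15:-→d16:H1  best=H1
  ? 131.191.232.0  path d0:H0→d1:-→d2:-→d3:-→d4:-→d5:-→d6:-→d7:-→d8:-→d9:-→d10:-→d11:-→d12:-→d13:-→d14:-→d15:-→d16:H2→d17:-→d18:-→d19:-→d20:-→d21:-→d22:-→d23:-→d24:H2  best=H2
  + 132.56.131.0/24 (H3) depth=24
  + 131.191.232.52/32 (H0) depth=32
  + 131.191.232.52/32 (H3) depth=32
  ? 132.164.123.53  path d0:H0→d1:-→d2:-→d3:-→d4:-→d5:-→d6:H4→d7:-→d8:-  best=H4
  ? 208.25.197.212  path d0:H0→d1:-→d2:-→d3:-→d4:-→d5:-→d6:-→d7:-→d8:-  best=H0
  + 218.0.0.0/8 (H3) depth=8
  + 132.0.0.0/7 (H2) depth=7
  + 218.207.96.0/20 (H3) depth=20
  ? 208.201.0.17  path d0:H0→d1:-→d2:-→d3:-→d4:-→d5:-→d6:-→d7:-→d8:-→d9:-→d10:-→d11:-→d12:-→d13:-→d14:-→d15:-→d16:H1  best=H1
  - 208.201.254.174/32 clear@32
  + 131.191.232.52/32 (H3) depth=32
  - 132.0.0.0/6 clear@6

== LOOKUPS ==
["H4","H2","H4","H4","H0","H2","H0","H2","H2","H1","H2","H4","H0","H1"]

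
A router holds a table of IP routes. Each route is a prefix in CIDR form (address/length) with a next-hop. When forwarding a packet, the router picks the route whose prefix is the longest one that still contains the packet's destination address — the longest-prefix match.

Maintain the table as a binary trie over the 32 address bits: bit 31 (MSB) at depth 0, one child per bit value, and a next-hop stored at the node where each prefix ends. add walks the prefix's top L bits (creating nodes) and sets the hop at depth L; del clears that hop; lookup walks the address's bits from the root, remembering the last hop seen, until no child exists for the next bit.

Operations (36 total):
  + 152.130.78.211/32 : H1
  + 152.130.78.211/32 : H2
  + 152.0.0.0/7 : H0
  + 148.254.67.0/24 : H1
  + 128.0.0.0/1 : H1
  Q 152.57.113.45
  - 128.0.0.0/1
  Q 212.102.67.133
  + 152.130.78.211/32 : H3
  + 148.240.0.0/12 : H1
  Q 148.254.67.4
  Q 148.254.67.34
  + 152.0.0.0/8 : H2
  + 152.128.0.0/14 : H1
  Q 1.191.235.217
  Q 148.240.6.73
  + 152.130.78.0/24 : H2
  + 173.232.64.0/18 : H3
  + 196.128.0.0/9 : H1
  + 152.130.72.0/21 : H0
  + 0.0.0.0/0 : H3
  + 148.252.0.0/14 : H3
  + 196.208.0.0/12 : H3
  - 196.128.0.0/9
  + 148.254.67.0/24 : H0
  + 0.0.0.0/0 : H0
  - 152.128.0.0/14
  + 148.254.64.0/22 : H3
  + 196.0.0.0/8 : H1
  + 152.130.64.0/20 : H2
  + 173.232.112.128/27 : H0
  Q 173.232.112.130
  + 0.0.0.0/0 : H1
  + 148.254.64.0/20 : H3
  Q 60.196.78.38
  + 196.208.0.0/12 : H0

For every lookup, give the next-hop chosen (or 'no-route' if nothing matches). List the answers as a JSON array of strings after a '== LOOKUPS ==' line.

Process each operation:
  add 152.130.78.211/32 -> H1 at depth 32
  add 152.130.78.211/32 -> H2 at depth 32
  add 152.0.0.0/7 -> H0 at depth 7
  add 148.254.67.0/24 -> H1 at depth 24
  add 128.0.0.0/1 -> H1 at depth 1
  ? 152.57.113.45  path d0:-→d1:H1→d2:-→d3:-→d4:-→d5:-→d6:-→d7:H0→d8:-  best=H0
  del 128.0.0.0/1 (clear depth 1)
  ? 212.102.67.133  path d0:-→d1:-  best=no-route
  add 152.130.78.211/32 -> H3 at depth 32
  add 148.240.0.0/12 -> H1 at depth 12
  ? 148.254.67.4  path d0:-→d1:-→d2:-→d3:-→d4:-→d5:-→d6:-→d7:-→d8:-→d9:-→d10:-→d11:-→d12:H1→d13:-→d14:-→d15:-→d16:-→d17:-→d18:-→d19:-→d20:-→d21:-→d22:-→d23:-→d24:H1  best=H1
  ? 148.254.67.34  path d0:-→d1:-→d2:-→d3:-→d4:-→d5:-→d6:-→d7:-→d8:-→d9:-→d10:-→d11:-→d12:H1→d13:-→d14:-→d15:-→d16:-→d17:-→d18:-→d19:-→d20:-→d21:-→d22:-→d23:-→d24:H1  best=H1
  add 152.0.0.0/8 -> H2 at depth 8
  add 152.128.0.0/14 -> H1 at depth 14
  ? 1.191.235.217  path d0:-  best=no-route
  ? 148.240.6.73  path d0:-→d1:-→d2:-→d3:-→d4:-→d5:-→d6:-→d7:-→d8:-→d9:-→d10:-→d11:-→d12:H1  best=H1
  add 152.130.78.0/24 -> H2 at depth 24
  add 173.232.64.0/18 -> H3 at depth 18
  add 196.128.0.0/9 -> H1 at depth 9
  add 152.130.72.0/21 -> H0 at depth 21
  add 0.0.0.0/0 -> H3 at depth 0
  add 148.252.0.0/14 -> H3 at depth 14
  add 196.208.0.0/12 -> H3 at depth 12
  del 196.128.0.0/9 (clear depth 9)
  add 148.254.67.0/24 -> H0 at depth 24
  add 0.0.0.0/0 -> H0 at depth 0
  del 152.128.0.0/14 (clear depth 14)
  add 148.254.64.0/22 -> H3 at depth 22
  add 196.0.0.0/8 -> H1 at depth 8
  add 152.130.64.0/20 -> H2 at depth 20
  add 173.232.112.128/27 -> H0 at depth 27
  ? 173.232.112.130  path d0:H0→d1:-→d2:-→d3:-→d4:-→d5:-→d6:-→d7:-→d8:-→d9:-→d10:-→d11:-→d12:-→d13:-→d14:-→d15:-→d16:-→d17:-→d18:H3→d19:-→d20:-→d21:-→d22:-→d23:-→d24:-→d25:-→d26:-→d27:H0  best=H0
  add 0.0.0.0/0 -> H1 at depth 0
  add 148.254.64.0/20 -> H3 at depth 20
  ? 60.196.78.38  path d0:H1  best=H1
  add 196.208.0.0/12 -> H0 at depth 12

== LOOKUPS ==
["H0","no-route","H1","H1","no-route","H1","H0","H1"]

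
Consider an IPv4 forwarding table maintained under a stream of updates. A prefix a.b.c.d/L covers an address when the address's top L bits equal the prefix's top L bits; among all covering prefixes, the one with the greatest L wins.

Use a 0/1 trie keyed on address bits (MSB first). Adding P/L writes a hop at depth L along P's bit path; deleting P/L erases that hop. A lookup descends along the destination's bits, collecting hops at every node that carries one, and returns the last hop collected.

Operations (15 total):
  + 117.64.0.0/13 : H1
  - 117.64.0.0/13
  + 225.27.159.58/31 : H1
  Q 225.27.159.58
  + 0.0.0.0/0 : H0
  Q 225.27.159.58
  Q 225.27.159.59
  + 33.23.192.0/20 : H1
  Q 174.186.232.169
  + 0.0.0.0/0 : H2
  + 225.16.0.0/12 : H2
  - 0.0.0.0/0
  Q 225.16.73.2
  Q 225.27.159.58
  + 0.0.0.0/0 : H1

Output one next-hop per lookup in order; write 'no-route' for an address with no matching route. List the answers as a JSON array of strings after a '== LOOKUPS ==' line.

Apply in order:
  + 117.64.0.0/13 (H1) depth=13
  - 117.64.0.0/13 clear@13
  + 225.27.159.58/31 (H1) depth=31
  lookup 225.27.159.58: bits 1110000100011011100111110011101 walk d0:-→d1:-→d2:-→d3:-→d4:-→d5:-→d6:-→d7:-→d8:-→d9:-→d10:-→d11:-→d12:-→d13:-→d14:-→d15:-→d16:-→d17:-→d18:-→d19:-→d20:-→d21:-→d22:-→d23:-→d24:-→d25:-→d26:-→d27:-→d28:-→d29:-→d30:-→d31:H1 -> H1
  + 0.0.0.0/0 (H0) depth=0
  lookup 225.27.159.58: bits 1110000100011011100111110011101 walk d0:H0→d1:-→d2:-→d3:-→d4:-→d5:-→d6:-→d7:-→d8:-→d9:-→d10:-→d11:-→d12:-→d13:-→d14:-→d15:-→d16:-→d17:-→d18:-→d19:-→d20:-→d21:-→d22:-→d23:-→d24:-→d25:-→d26:-→d27:-→d28:-→d29:-→d30:-→d31:H1 -> H1
  lookup 225.27.159.59: bits 1110000100011011100111110011101 walk d0:H0→d1:-→d2:-→d3:-→d4:-→d5:-→d6:-→d7:-→d8:-→d9:-→d10:-→d11:-→d12:-→d13:-→d14:-→d15:-→d16:-→d17:-→d18:-→d19:-→d20:-→d21:-→d22:-→d23:-→d24:-→d25:-→d26:-→d27:-→d28:-→d29:-→d30:-→d31:H1 -> H1
  + 33.23.192.0/20 (H1) depth=20
  lookup 174.186.232.169: bits 1 walk d0:H0→d1:- -> H0
  + 0.0.0.0/0 (H2) depth=0
  + 225.16.0.0/12 (H2) depth=12
  - 0.0.0.0/0 clear@0
  lookup 225.16.73.2: bits 111000010001 walk d0:-→d1:-→d2:-→d3:-→d4:-→d5:-→d6:-→d7:-→d8:-→d9:-→d10:-→d11:-→d12:H2 -> H2
  lookup 225.27.159.58: bits 1110000100011011100111110011101 walk d0:-→d1:-→d2:-→d3:-→d4:-→d5:-→d6:-→d7:-→d8:-→d9:-→d10:-→d11:-→d12:H2→d13:-→d14:-→d15:-→d16:-→d17:-→d18:-→d19:-→d20:-→d21:-→d22:-→d23:-→d24:-→d25:-→d26:-→d27:-→d28:-→d29:-→d30:-→d31:H1 -> H1
  + 0.0.0.0/0 (H1) depth=0

== LOOKUPS ==
["H1","H1","H1","H0","H2","H1"]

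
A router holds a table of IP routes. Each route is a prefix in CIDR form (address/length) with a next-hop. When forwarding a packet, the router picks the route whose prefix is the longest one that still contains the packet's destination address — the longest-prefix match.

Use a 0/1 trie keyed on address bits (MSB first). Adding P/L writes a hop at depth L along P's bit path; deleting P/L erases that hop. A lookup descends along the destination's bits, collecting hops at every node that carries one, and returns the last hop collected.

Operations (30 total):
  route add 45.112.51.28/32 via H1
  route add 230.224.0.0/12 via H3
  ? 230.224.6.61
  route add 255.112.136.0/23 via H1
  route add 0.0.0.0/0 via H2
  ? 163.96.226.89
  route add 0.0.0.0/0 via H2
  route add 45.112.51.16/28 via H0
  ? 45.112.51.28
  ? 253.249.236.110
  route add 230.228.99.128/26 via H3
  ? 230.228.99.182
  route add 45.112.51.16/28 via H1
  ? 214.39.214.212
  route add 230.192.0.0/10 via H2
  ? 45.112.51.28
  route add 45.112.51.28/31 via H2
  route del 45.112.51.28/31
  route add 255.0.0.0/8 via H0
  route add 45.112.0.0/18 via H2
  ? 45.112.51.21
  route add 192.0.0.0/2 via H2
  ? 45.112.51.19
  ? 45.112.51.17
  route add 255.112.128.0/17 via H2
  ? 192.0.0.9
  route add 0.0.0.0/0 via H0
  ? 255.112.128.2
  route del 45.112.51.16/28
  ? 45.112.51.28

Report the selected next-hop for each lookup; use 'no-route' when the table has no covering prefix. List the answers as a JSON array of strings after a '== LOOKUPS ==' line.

Process each operation:
  + 45.112.51.28/32 (H1) depth=32
  + 230.224.0.0/12 (H3) depth=12
  Q 230.224.6.61: descend 111001101110 ; hops seen [H3] ; pick H3
  + 255.112.136.0/23 (H1) depth=23
  + 0.0.0.0/0 (H2) depth=0
  Q 163.96.226.89: descend 1 ; hops seen [H2] ; pick H2
  + 0.0.0.0/0 (H2) depth=0
  + 45.112.51.16/28 (H0) depth=28
  Q 45.112.51.28: descend 00101101011100000011001100011100 ; hops seen [H2,H0,H1] ; pick H1
  Q 253.249.236.110: descend 111111 ; hops seen [H2] ; pick H2
  + 230.228.99.128/26 (H3) depth=26
  Q 230.228.99.182: descend 11100110111001000110001110 ; hops seen [H2,H3,H3] ; pick H3
  + 45.112.51.16/28 (H1) depth=28
  Q 214.39.214.212: descend 11 ; hops seen [H2] ; pick H2
  + 230.192.0.0/10 (H2) depth=10
  Q 45.112.51.28: descend 00101101011100000011001100011100 ; hops seen [H2,H1,H1] ; pick H1
  + 45.112.51.28/31 (H2) depth=31
  del 45.112.51.28/31 (clear depth 31)
  + 255.0.0.0/8 (H0) depth=8
  + 45.112.0.0/18 (H2) depth=18
  Q 45.112.51.21: descend 0010110101110000001100110001 ; hops seen [H2,H2,H1] ; pick H1
  + 192.0.0.0/2 (H2) depth=2
  Q 45.112.51.19: descend 0010110101110000001100110001 ; hops seen [H2,H2,H1] ; pick H1
  Q 45.112.51.17: descend 0010110101110000001100110001 ; hops seen [H2,H2,H1] ; pick H1
  + 255.112.128.0/17 (H2) depth=17
  Q 192.0.0.9: descend 11 ; hops seen [H2,H2] ; pick H2
  + 0.0.0.0/0 (H0) depth=0
  Q 255.112.128.2: descend 11111111011100001000 ; hops seen [H0,H2,H0,H2] ; pick H2
  del 45.112.51.16/28 (clear depth 28)
  Q 45.112.51.28: descend 00101101011100000011001100011100 ; hops seen [H0,H2,H1] ; pick H1

== LOOKUPS ==
["H3","H2","H1","H2","H3","H2","H1","H1","H1","H1","H2","H2","H1"]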